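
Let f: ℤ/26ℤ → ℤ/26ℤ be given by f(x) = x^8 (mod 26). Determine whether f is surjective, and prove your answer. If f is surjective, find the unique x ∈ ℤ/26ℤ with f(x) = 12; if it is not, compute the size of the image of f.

8

f(1) = 1^8 = 1.
f(5): Repeated squaring mod 26: 5^1 ≡ 5, 5^2 ≡ 5² = 25, 5^4 ≡ 25² = 625 ≡ 1, 5^8 ≡ 1² = 1. So 5^8 ≡ 1 (mod 26).
So f(1) = f(5) = 1 while 1 ≠ 5, thus f is not injective.
A non-injective map from the 26-element set ℤ/26ℤ to itself takes at most 25 distinct values, so it cannot be surjective. Therefore f is not surjective.
Since f is not surjective, we determine |image(f)|. Computing x^8 mod 26 for each x (by repeated squaring, reducing mod 26 at every step), the values f(0), f(1), …, f(25) are: 0, 1, 22, 9, 16, 1, 16, 3, 14, 3, 22, 9, 14, 13, 14, 9, 22, 3, 14, 3, 16, 1, 16, 9, 22, 1.
The distinct values are {0, 1, 3, 9, 13, 14, 16, 22}; there are 8 of them.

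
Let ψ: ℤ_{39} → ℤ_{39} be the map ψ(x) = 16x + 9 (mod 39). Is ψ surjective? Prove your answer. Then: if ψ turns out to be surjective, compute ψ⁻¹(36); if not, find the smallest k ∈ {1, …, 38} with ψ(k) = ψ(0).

Since gcd(16, 39) = 1, 16 is invertible modulo 39. Euclid's algorithm: 39 = 2·16 + 7, 16 = 2·7 + 2, 7 = 3·2 + 1; back-substituting gives 1 = 22·16 − 9·39, so 16⁻¹ ≡ 22 (mod 39).
For any y ∈ ℤ_{39}, x = 22(y − 9) mod 39 satisfies ψ(x) = 16·22(y − 9) + 9 ≡ y (since 16·22 ≡ 1 mod 39). So every y has a preimage.
Therefore ψ is surjective.
Since ψ is surjective, we find ψ⁻¹(36): we need 16x ≡ 36 − 9 ≡ 27 (mod 39). Using 16⁻¹ = 22: x ≡ 22·27 = 594 = 15·39 + 9, so x = 9.
Check: ψ(9) = 16·9 + 9 = 153 = 3·39 + 36 ≡ 36 (mod 39).

9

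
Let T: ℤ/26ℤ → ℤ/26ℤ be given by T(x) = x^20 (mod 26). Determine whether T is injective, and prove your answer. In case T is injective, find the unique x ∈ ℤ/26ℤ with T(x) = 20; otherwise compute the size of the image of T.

8

T(1) = 1^20 = 1.
T(5): Repeated squaring mod 26: 5^1 ≡ 5, 5^2 ≡ 5² = 25, 5^4 ≡ 25² = 625 ≡ 1, 5^8 ≡ 1² = 1, 5^16 ≡ 1² = 1. Since 20 = 16 + 4, 5^20 ≡ 1·1: 1·1 = 1. So 5^20 ≡ 1 (mod 26).
So T(1) = T(5) = 1 while 1 ≠ 5, therefore T is not injective.
Since T is not injective, we determine |image(T)|. Computing x^20 mod 26 for each x (by repeated squaring, reducing mod 26 at every step), the values T(0), T(1), …, T(25) are: 0, 1, 22, 9, 16, 1, 16, 3, 14, 3, 22, 9, 14, 13, 14, 9, 22, 3, 14, 3, 16, 1, 16, 9, 22, 1.
The distinct values are {0, 1, 3, 9, 13, 14, 16, 22}; there are 8 of them.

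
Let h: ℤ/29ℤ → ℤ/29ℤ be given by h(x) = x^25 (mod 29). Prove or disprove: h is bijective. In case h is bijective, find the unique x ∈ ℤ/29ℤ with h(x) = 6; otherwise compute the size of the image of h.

22

Since 29 is prime, the nonzero elements of ℤ/29ℤ form a cyclic group of order 28.
As gcd(25, 28) = 1, raising to the 25th power is a bijection on this group: if x_1^25 ≡ x_2^25 then (x_1x_2^{−1})^25 = 1, and the only element of order dividing gcd(25, 28) = 1 is 1, so x_1 = x_2.
With h(0) = 0 this makes h injective on all of ℤ/29ℤ, hence bijective (finite equal-size domain and codomain). In particular h is bijective.
Since h is bijective, we find the preimage of 6. The inverse of x ↦ x^25 on (ℤ/29ℤ)^× is x ↦ x^9, because 25·9 = 225 = 8·28 + 1 ≡ 1 (mod 28) and x^{28} = 1 for x ≠ 0 (Fermat). So h⁻¹(6) = 6^9 mod 29.
Repeated squaring mod 29: 6^1 ≡ 6, 6^2 ≡ 6² = 36 ≡ 7, 6^4 ≡ 7² = 49 ≡ 20, 6^8 ≡ 20² = 400 ≡ 23. Since 9 = 8 + 1, 6^9 ≡ 23·6: 23·6 = 138 ≡ 22. So 6^9 ≡ 22 (mod 29).
Hence h⁻¹(6) = 22.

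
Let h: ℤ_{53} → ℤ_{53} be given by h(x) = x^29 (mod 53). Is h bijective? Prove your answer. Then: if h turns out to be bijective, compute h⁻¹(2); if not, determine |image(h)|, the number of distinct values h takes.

35

Since 53 is prime, the nonzero elements of ℤ_{53} form a cyclic group of order 52.
As gcd(29, 52) = 1, raising to the 29th power is a bijection on this group: if s^29 ≡ t^29 then (st^{−1})^29 = 1, and the only element of order dividing gcd(29, 52) = 1 is 1, so s = t.
With h(0) = 0 this makes h injective on all of ℤ_{53}, hence bijective (finite equal-size domain and codomain). In particular h is bijective.
Since h is bijective, we find the preimage of 2. The inverse of x ↦ x^29 on (ℤ_{53})^× is x ↦ x^9, because 29·9 = 261 = 5·52 + 1 ≡ 1 (mod 52) and x^{52} = 1 for x ≠ 0 (Fermat). So h⁻¹(2) = 2^9 mod 53.
Repeated squaring mod 53: 2^1 ≡ 2, 2^2 ≡ 2² = 4, 2^4 ≡ 4² = 16, 2^8 ≡ 16² = 256 ≡ 44. Since 9 = 8 + 1, 2^9 ≡ 44·2: 44·2 = 88 ≡ 35. So 2^9 ≡ 35 (mod 53).
Hence h⁻¹(2) = 35.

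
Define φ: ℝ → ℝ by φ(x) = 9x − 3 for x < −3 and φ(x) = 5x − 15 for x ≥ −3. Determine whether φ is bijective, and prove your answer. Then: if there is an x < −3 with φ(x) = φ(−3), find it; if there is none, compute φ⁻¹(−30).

-3

Both pieces are strictly increasing (slopes 9 and 5), so each is injective on its own interval.
The left piece maps (−∞, −3) onto (−∞, −30); the right piece maps [−3, ∞) onto [−30, ∞).
Since −30 = −30, the images partition ℝ: φ is injective and surjective, hence bijective.
Because the two images are disjoint, no x < −3 has φ(x) = φ(−3), so we compute φ⁻¹(−30): −30 lies in [−30, ∞), so solve 5x − 15 = −30: x = (−30 + 15)/5 = −3.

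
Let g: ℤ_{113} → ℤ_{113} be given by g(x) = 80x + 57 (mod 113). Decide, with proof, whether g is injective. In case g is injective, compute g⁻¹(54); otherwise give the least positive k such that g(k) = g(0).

If g(s) = g(t), then 80s ≡ 80t (mod 113). Because gcd(80, 113) = 1, we may cancel 80 to get s ≡ t (mod 113).
So g is injective.
We now compute 80⁻¹ mod 113 explicitly. Euclid's algorithm: 113 = 1·80 + 33, 80 = 2·33 + 14, 33 = 2·14 + 5, 14 = 2·5 + 4, 5 = 1·4 + 1; back-substituting gives 1 = 89·80 − 63·113, so 80⁻¹ ≡ 89 (mod 113).
Since g is injective, we find g⁻¹(54): we need 80x ≡ 54 − 57 ≡ 110 (mod 113). Using 80⁻¹ = 89: x ≡ 89·110 = 9790 = 86·113 + 72, so x = 72.
Check: g(72) = 80·72 + 57 = 5817 = 51·113 + 54 ≡ 54 (mod 113).

72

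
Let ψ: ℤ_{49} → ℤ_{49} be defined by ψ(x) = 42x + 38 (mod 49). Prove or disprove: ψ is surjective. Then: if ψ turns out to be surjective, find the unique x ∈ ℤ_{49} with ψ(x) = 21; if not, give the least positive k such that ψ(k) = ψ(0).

7

Recall that ψ is surjective if every y in the codomain equals ψ(x) for some x in the domain.
Since gcd(42, 49) = 7, we have 42x ≡ 0 (mod 7) for all x, so ψ(x) ≡ 3 (mod 7).
But 0 ≢ 3 (mod 7), so 0 ∈ ℤ_{49} has no preimage. Therefore ψ is not surjective.
Since ψ is not surjective, we find the least positive k with ψ(k) = ψ(0): this means 42k ≡ 0 (mod 49), i.e. 49 ∣ 42k. Since gcd(42, 49) = 7, dividing through by 7 this holds exactly when 7 ∣ 6k, and as gcd(6, 7) = 1, exactly when 7 ∣ k.
The smallest positive such k is 7.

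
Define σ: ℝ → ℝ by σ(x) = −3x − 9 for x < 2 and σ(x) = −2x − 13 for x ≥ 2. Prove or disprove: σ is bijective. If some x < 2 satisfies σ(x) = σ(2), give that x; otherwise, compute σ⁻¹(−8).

Both pieces are strictly decreasing (slopes −3 and −2), so each is injective on its own interval.
The left piece maps (−∞, 2) onto (−15, ∞); the right piece maps [2, ∞) onto (−∞, −17].
The images leave a gap (−15 has no preimage), so σ is not surjective, hence not bijective.
Because the two images are disjoint, no x < 2 has σ(x) = σ(2), so we compute σ⁻¹(−8): −8 lies in (−15, ∞), so solve −3x − 9 = −8: x = (−8 + 9)/(−3) = −1/3.

-1/3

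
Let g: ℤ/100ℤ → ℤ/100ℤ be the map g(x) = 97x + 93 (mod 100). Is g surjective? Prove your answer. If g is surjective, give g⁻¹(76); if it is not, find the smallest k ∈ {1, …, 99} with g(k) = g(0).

Since gcd(97, 100) = 1, 97 is invertible modulo 100. Euclid's algorithm: 100 = 1·97 + 3, 97 = 32·3 + 1; back-substituting gives 1 = 33·97 − 32·100, so 97⁻¹ ≡ 33 (mod 100).
For any y ∈ ℤ/100ℤ, x = 33(y − 93) mod 100 satisfies g(x) = 97·33(y − 93) + 93 ≡ y (since 97·33 ≡ 1 mod 100). So every y has a preimage.
Hence g is surjective.
Since g is surjective, we compute g⁻¹(76): solve 97x + 93 ≡ 76 (mod 100), i.e. 97x ≡ 83 (mod 100).
Multiplying by 97⁻¹ = 33 gives x ≡ 33·83 = 2739 = 27·100 + 39 ≡ 39 (mod 100).
Check: g(39) = 97·39 + 93 = 3876 = 38·100 + 76 ≡ 76 (mod 100).

39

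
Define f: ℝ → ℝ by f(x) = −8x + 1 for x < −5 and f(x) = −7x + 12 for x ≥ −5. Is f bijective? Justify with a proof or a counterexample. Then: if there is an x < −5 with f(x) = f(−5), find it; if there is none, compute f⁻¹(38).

-23/4

Both pieces are strictly decreasing (slopes −8 and −7), so each is injective on its own interval.
The left piece maps (−∞, −5) onto (41, ∞); the right piece maps [−5, ∞) onto (−∞, 47].
These images overlap. In particular f(−5) = 47 (right piece), and solving −8x + 1 = 47 on the left piece gives x = −23/4 < −5.
So f(−23/4) = f(−5) with −23/4 ≠ −5, and f is not injective, hence not bijective. This x = −23/4 is the requested value below −5.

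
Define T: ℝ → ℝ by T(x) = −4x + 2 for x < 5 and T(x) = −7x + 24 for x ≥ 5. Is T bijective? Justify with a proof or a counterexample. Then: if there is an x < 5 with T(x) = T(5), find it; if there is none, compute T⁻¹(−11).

13/4

Both pieces are strictly decreasing (slopes −4 and −7), so each is injective on its own interval.
The left piece maps (−∞, 5) onto (−18, ∞); the right piece maps [5, ∞) onto (−∞, −11].
These images overlap. In particular T(5) = −11 (right piece), and solving −4x + 2 = −11 on the left piece gives x = 13/4 < 5.
So T(13/4) = T(5) with 13/4 ≠ 5, and T is not injective, hence not bijective. This x = 13/4 is the requested value below 5.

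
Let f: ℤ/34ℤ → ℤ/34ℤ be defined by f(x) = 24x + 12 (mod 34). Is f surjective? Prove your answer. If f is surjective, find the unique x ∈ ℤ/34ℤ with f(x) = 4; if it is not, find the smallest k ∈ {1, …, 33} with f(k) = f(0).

Recall that surjectivity means every element of the codomain has a preimage under f.
Since gcd(24, 34) = 2, we have 24x ≡ 0 (mod 2) for all x, so f(x) ≡ 0 (mod 2).
But 1 ≢ 0 (mod 2), so 1 ∈ ℤ/34ℤ has no preimage. Therefore f is not surjective.
Since f is not surjective, we find the least positive k with f(k) = f(0): this means 24k ≡ 0 (mod 34), i.e. 34 ∣ 24k. Since gcd(24, 34) = 2, dividing through by 2 this holds exactly when 17 ∣ 12k, and as gcd(12, 17) = 1, exactly when 17 ∣ k.
The smallest positive such k is 17.

17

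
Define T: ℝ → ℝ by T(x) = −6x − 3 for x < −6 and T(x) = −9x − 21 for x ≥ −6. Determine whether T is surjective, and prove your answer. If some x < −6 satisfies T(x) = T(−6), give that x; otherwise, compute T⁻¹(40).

Both pieces are strictly decreasing (slopes −6 and −9), so each is injective on its own interval.
The left piece maps (−∞, −6) onto (33, ∞); the right piece maps [−6, ∞) onto (−∞, 33].
These images together cover ℝ, so T is surjective.
Because the two images are disjoint, no x < −6 has T(x) = T(−6), so we compute T⁻¹(40): 40 lies in (33, ∞), so solve −6x − 3 = 40: x = (40 + 3)/(−6) = −43/6.

-43/6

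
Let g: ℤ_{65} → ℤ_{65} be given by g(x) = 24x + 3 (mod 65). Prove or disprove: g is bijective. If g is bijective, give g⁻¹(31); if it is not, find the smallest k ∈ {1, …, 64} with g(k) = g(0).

If g(s) = g(t), then 24s ≡ 24t (mod 65). Because gcd(24, 65) = 1, we may cancel 24 to get s ≡ t (mod 65).
We now compute 24⁻¹ mod 65 explicitly. Euclid's algorithm: 65 = 2·24 + 17, 24 = 1·17 + 7, 17 = 2·7 + 3, 7 = 2·3 + 1; back-substituting gives 1 = 19·24 − 7·65, so 24⁻¹ ≡ 19 (mod 65).
For any y ∈ ℤ_{65}, x = 19(y − 3) mod 65 satisfies g(x) = 24·19(y − 3) + 3 ≡ y (since 24·19 ≡ 1 mod 65). So every y has a preimage.
Thus g is bijective.
Since g is bijective, we find g⁻¹(31): we need 24x ≡ 31 − 3 ≡ 28 (mod 65). Using 24⁻¹ = 19: x ≡ 19·28 = 532 = 8·65 + 12, so x = 12.
Check: g(12) = 24·12 + 3 = 291 = 4·65 + 31 ≡ 31 (mod 65).

12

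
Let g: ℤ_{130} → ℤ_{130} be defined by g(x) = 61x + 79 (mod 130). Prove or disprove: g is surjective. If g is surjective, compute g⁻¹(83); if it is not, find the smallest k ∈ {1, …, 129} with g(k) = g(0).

64

Recall: surjectivity means every element of the codomain has a preimage under g.
Since gcd(61, 130) = 1, 61 is invertible modulo 130. Euclid's algorithm: 130 = 2·61 + 8, 61 = 7·8 + 5, 8 = 1·5 + 3, 5 = 1·3 + 2, 3 = 1·2 + 1; back-substituting gives 1 = 81·61 − 38·130, so 61⁻¹ ≡ 81 (mod 130).
Then y ↦ 81(y − 79) is a two-sided inverse to g, so every y ∈ ℤ_{130} has a preimage.
Thus g is surjective.
Since g is surjective, we find g⁻¹(83): we need 61x ≡ 83 − 79 ≡ 4 (mod 130). Using 61⁻¹ = 81: x ≡ 81·4 = 324 = 2·130 + 64, so x = 64.
Check: g(64) = 61·64 + 79 = 3983 = 30·130 + 83 ≡ 83 (mod 130).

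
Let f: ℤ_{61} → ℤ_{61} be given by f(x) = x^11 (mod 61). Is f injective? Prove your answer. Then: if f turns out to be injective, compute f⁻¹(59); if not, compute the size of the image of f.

Since 61 is prime, the nonzero elements of ℤ_{61} form a cyclic group of order 60.
As gcd(11, 60) = 1, raising to the 11th power is a bijection on this group: if s^11 ≡ t^11 then (st^{−1})^11 = 1, and the only element of order dividing gcd(11, 60) = 1 is 1, so s = t.
With f(0) = 0 this makes f injective on all of ℤ_{61}, hence bijective (finite equal-size domain and codomain). In particular f is injective.
Since f is injective, we find the preimage of 59. The inverse of x ↦ x^11 on (ℤ_{61})^× is x ↦ x^11, because 11·11 = 121 = 2·60 + 1 ≡ 1 (mod 60) and x^{60} = 1 for x ≠ 0 (Fermat). So f⁻¹(59) = 59^11 mod 61.
Repeated squaring mod 61: 59^1 ≡ 59, 59^2 ≡ 59² = 3481 ≡ 4, 59^4 ≡ 4² = 16, 59^8 ≡ 16² = 256 ≡ 12. Since 11 = 8 + 2 + 1, 59^11 ≡ 12·4·59: 12·4 = 48, then 48·59 = 2832 ≡ 26. So 59^11 ≡ 26 (mod 61).
Hence f⁻¹(59) = 26.

26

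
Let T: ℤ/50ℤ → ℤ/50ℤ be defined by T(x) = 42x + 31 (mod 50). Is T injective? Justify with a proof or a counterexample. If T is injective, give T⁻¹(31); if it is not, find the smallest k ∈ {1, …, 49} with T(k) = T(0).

25

We have gcd(42, 50) = 2 > 1. Taking x_1 = 0 and x_2 = 25: T(0) = 31 and T(25) = 42·25 + 31 = 1081 ≡ 31 (mod 50).
So T(0) = T(25) while 0 ≠ 25, thus T is not injective.
Since T is not injective, we find the least positive k with T(k) = T(0): this means 42k ≡ 0 (mod 50), i.e. 50 ∣ 42k. Since gcd(42, 50) = 2, dividing through by 2 this holds exactly when 25 ∣ 21k, and as gcd(21, 25) = 1, exactly when 25 ∣ k.
The smallest positive such k is 25.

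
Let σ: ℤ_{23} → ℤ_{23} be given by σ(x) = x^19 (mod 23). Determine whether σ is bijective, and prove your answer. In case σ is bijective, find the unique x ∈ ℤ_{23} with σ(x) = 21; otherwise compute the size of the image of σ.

Since 23 is prime, the nonzero elements of ℤ_{23} form a cyclic group of order 22.
As gcd(19, 22) = 1, raising to the 19th power is a bijection on this group: if u^19 ≡ v^19 then (uv^{−1})^19 = 1, and the only element of order dividing gcd(19, 22) = 1 is 1, so u = v.
With σ(0) = 0 this makes σ injective on all of ℤ_{23}, hence bijective (finite equal-size domain and codomain). In particular σ is bijective.
Since σ is bijective, we find the preimage of 21. The inverse of x ↦ x^19 on (ℤ_{23})^× is x ↦ x^7, because 19·7 = 133 = 6·22 + 1 ≡ 1 (mod 22) and x^{22} = 1 for x ≠ 0 (Fermat). So σ⁻¹(21) = 21^7 mod 23.
Repeated squaring mod 23: 21^1 ≡ 21, 21^2 ≡ 21² = 441 ≡ 4, 21^4 ≡ 4² = 16. Since 7 = 4 + 2 + 1, 21^7 ≡ 16·4·21: 16·4 = 64 ≡ 18, then 18·21 = 378 ≡ 10. So 21^7 ≡ 10 (mod 23).
Hence σ⁻¹(21) = 10.

10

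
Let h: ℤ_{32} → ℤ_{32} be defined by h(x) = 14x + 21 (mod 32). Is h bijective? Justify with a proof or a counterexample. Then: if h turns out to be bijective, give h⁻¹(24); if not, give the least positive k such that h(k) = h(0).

16

We have gcd(14, 32) = 2 > 1. Taking a = 0 and b = 16: h(0) = 21 and h(16) = 14·16 + 21 = 245 ≡ 21 (mod 32).
So h(0) = h(16) while 0 ≠ 16, hence h is not injective, hence not bijective.
Since h is not bijective, we find the least positive k with h(k) = h(0): this means 14k ≡ 0 (mod 32), i.e. 32 ∣ 14k. Since gcd(14, 32) = 2, dividing through by 2 this holds exactly when 16 ∣ 7k, and as gcd(7, 16) = 1, exactly when 16 ∣ k.
The smallest positive such k is 16.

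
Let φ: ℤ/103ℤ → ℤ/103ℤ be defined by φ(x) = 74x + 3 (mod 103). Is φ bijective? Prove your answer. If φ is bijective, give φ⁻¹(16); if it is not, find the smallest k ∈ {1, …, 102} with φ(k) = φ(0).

99

If φ(u) = φ(v), then 74u ≡ 74v (mod 103). Because gcd(74, 103) = 1, we may cancel 74 to get u ≡ v (mod 103).
We now compute 74⁻¹ mod 103 explicitly. Euclid's algorithm: 103 = 1·74 + 29, 74 = 2·29 + 16, 29 = 1·16 + 13, 16 = 1·13 + 3, 13 = 4·3 + 1; back-substituting gives 1 = 71·74 − 51·103, so 74⁻¹ ≡ 71 (mod 103).
For any y ∈ ℤ/103ℤ, x = 71(y − 3) mod 103 satisfies φ(x) = 74·71(y − 3) + 3 ≡ y (since 74·71 ≡ 1 mod 103). So every y has a preimage.
Thus φ is bijective.
Since φ is bijective, we find φ⁻¹(16): we need 74x ≡ 16 − 3 ≡ 13 (mod 103). Using 74⁻¹ = 71: x ≡ 71·13 = 923 = 8·103 + 99, so x = 99.
Check: φ(99) = 74·99 + 3 = 7329 = 71·103 + 16 ≡ 16 (mod 103).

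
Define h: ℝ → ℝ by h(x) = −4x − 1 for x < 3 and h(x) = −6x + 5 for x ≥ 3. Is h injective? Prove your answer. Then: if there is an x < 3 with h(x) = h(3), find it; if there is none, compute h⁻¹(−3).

Both pieces are strictly decreasing (slopes −4 and −6), so each is injective on its own interval.
The left piece maps (−∞, 3) onto (−13, ∞); the right piece maps [3, ∞) onto (−∞, −13].
These images are disjoint, so no value is attained by both pieces. So h is injective.
Because the two images are disjoint, no x < 3 has h(x) = h(3), so we compute h⁻¹(−3): −3 lies in (−13, ∞), so solve −4x − 1 = −3: x = (−3 + 1)/(−4) = 1/2.

1/2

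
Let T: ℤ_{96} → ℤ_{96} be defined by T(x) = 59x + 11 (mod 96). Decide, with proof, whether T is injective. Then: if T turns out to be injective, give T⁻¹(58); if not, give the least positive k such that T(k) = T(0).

61

Suppose T(s) = T(t) in ℤ_{96}. Then 59s + 11 ≡ 59t + 11 (mod 96), hence 59(s − t) ≡ 0 (mod 96).
Since gcd(59, 96) = 1, 59 is invertible modulo 96, hence s − t ≡ 0 (mod 96), i.e. s = t.
Thus T is injective.
We now compute 59⁻¹ mod 96 explicitly. Euclid's algorithm: 96 = 1·59 + 37, 59 = 1·37 + 22, 37 = 1·22 + 15, 22 = 1·15 + 7, 15 = 2·7 + 1; back-substituting gives 1 = 83·59 − 51·96, so 59⁻¹ ≡ 83 (mod 96).
Since T is injective, we find T⁻¹(58): we need 59x ≡ 58 − 11 ≡ 47 (mod 96). Using 59⁻¹ = 83: x ≡ 83·47 = 3901 = 40·96 + 61, so x = 61.
Check: T(61) = 59·61 + 11 = 3610 = 37·96 + 58 ≡ 58 (mod 96).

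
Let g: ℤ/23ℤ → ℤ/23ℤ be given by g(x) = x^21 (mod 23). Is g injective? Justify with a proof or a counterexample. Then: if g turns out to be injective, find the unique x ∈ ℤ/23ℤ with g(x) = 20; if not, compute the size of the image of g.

15

Since 23 is prime, the nonzero elements of ℤ/23ℤ form a cyclic group of order 22.
As gcd(21, 22) = 1, raising to the 21st power is a bijection on this group: if u^21 ≡ v^21 then (uv^{−1})^21 = 1, and the only element of order dividing gcd(21, 22) = 1 is 1, so u = v.
With g(0) = 0 this makes g injective on all of ℤ/23ℤ, hence bijective (finite equal-size domain and codomain). In particular g is injective.
Since g is injective, we find the preimage of 20. The inverse of x ↦ x^21 on (ℤ/23ℤ)^× is x ↦ x^21, because 21·21 = 441 = 20·22 + 1 ≡ 1 (mod 22) and x^{22} = 1 for x ≠ 0 (Fermat). So g⁻¹(20) = 20^21 mod 23.
Repeated squaring mod 23: 20^1 ≡ 20, 20^2 ≡ 20² = 400 ≡ 9, 20^4 ≡ 9² = 81 ≡ 12, 20^8 ≡ 12² = 144 ≡ 6, 20^16 ≡ 6² = 36 ≡ 13. Since 21 = 16 + 4 + 1, 20^21 ≡ 13·12·20: 13·12 = 156 ≡ 18, then 18·20 = 360 ≡ 15. So 20^21 ≡ 15 (mod 23).
Hence g⁻¹(20) = 15.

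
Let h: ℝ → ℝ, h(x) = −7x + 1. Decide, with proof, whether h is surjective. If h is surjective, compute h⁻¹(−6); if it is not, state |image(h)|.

For any y ∈ ℝ, x = (y − 1)/(−7) satisfies h(x) = y.
Hence h is surjective.
Since h is surjective, we compute h⁻¹(−6) = (−6 − 1)/(−7) = 1.

1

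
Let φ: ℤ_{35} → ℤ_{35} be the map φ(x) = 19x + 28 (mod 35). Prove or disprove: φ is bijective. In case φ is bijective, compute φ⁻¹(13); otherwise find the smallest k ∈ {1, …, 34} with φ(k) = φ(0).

25

Recall: φ is injective when φ(x_1) = φ(x_2) forces x_1 = x_2.
Suppose φ(x_1) = φ(x_2) in ℤ_{35}. Then 19x_1 + 28 ≡ 19x_2 + 28 (mod 35), therefore 19(x_1 − x_2) ≡ 0 (mod 35).
Since gcd(19, 35) = 1, 19 is invertible modulo 35, thus x_1 − x_2 ≡ 0 (mod 35), i.e. x_1 = x_2.
We now compute 19⁻¹ mod 35 explicitly. Euclid's algorithm: 35 = 1·19 + 16, 19 = 1·16 + 3, 16 = 5·3 + 1; back-substituting gives 1 = 24·19 − 13·35, so 19⁻¹ ≡ 24 (mod 35).
Then y ↦ 24(y − 28) is a two-sided inverse to φ, so every y ∈ ℤ_{35} has a preimage.
Therefore φ is bijective.
Since φ is bijective, we compute φ⁻¹(13): solve 19x + 28 ≡ 13 (mod 35), i.e. 19x ≡ 20 (mod 35).
Multiplying by 19⁻¹ = 24 gives x ≡ 24·20 = 480 = 13·35 + 25 ≡ 25 (mod 35).
Check: φ(25) = 19·25 + 28 = 503 = 14·35 + 13 ≡ 13 (mod 35).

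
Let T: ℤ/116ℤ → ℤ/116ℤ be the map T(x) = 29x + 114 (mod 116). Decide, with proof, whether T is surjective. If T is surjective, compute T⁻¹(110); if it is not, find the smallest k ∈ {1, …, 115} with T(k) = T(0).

4

Since gcd(29, 116) = 29, we have 29x ≡ 0 (mod 29) for all x, so T(x) ≡ 27 (mod 29).
But 0 ≢ 27 (mod 29), so 0 ∈ ℤ/116ℤ has no preimage. Hence T is not surjective.
Since T is not surjective, we find the least positive k with T(k) = T(0): this means 29k ≡ 0 (mod 116), i.e. 116 ∣ 29k. Since gcd(29, 116) = 29, dividing through by 29 this holds exactly when 4 ∣ k.
The smallest positive such k is 4.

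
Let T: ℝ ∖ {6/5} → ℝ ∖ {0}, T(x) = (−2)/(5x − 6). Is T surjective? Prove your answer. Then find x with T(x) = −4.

13/10

For any y ≠ 0, solving y(5x − 6) = −2 for x gives a well-defined x ≠ 6/5. So T is surjective.
Solving T(x) = −4: cross-multiplying gives −2 = −4(5x − 6), which rearranges to 20x = 26, so x = 13/10.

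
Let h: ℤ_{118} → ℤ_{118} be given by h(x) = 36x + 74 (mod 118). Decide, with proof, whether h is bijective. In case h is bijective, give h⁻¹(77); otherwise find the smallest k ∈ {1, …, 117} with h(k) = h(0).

We have gcd(36, 118) = 2 > 1. Taking s = 0 and t = 59: h(0) = 74 and h(59) = 36·59 + 74 = 2198 ≡ 74 (mod 118).
So h(0) = h(59) while 0 ≠ 59, thus h is not injective, hence not bijective.
Since h is not bijective, we find the least positive k with h(k) = h(0): this means 36k ≡ 0 (mod 118), i.e. 118 ∣ 36k. Since gcd(36, 118) = 2, dividing through by 2 this holds exactly when 59 ∣ 18k, and as gcd(18, 59) = 1, exactly when 59 ∣ k.
The smallest positive such k is 59.

59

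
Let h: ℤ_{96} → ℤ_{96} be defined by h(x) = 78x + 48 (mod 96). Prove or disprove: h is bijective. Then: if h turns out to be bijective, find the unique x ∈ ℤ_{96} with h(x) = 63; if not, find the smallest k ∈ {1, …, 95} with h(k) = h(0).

Recall that h is injective if h(x_1) = h(x_2) implies x_1 = x_2.
We have gcd(78, 96) = 6 > 1. Taking x_1 = 0 and x_2 = 16: h(0) = 48 and h(16) = 78·16 + 48 = 1296 ≡ 48 (mod 96).
So h(0) = h(16) while 0 ≠ 16, therefore h is not injective, hence not bijective.
Since h is not bijective, we find the least positive k with h(k) = h(0): this means 78k ≡ 0 (mod 96), i.e. 96 ∣ 78k. Since gcd(78, 96) = 6, dividing through by 6 this holds exactly when 16 ∣ 13k, and as gcd(13, 16) = 1, exactly when 16 ∣ k.
The smallest positive such k is 16.

16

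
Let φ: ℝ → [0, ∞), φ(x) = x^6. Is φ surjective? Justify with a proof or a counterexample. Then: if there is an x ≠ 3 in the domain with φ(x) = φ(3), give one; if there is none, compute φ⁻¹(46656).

For any y ∈ [0, ∞), x = y^{1/6} ∈ ℝ satisfies x^6 = y, so φ is surjective.
For the follow-up, such an x exists: taking x = −3 ∈ ℝ gives φ(−3) = 729 = φ(3) with −3 ≠ 3.

-3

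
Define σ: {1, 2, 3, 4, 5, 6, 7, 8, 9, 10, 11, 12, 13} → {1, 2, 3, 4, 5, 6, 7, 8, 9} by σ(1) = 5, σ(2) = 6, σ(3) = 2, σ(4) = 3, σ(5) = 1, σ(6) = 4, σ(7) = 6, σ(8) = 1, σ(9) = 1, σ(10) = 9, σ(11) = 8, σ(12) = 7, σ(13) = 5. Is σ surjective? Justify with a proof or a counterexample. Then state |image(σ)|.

9

Every element of the codomain has a preimage: 1 = σ(5), 2 = σ(3), 3 = σ(4), 4 = σ(6), 5 = σ(1), 6 = σ(2), 7 = σ(12), 8 = σ(11), 9 = σ(10).
So σ is surjective.
The image of σ is {1, 2, 3, 4, 5, 6, 7, 8, 9}, which has 9 elements.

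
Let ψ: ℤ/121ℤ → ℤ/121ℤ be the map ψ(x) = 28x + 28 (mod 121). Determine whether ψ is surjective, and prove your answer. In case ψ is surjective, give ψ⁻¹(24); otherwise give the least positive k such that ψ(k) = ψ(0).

Recall: surjectivity means every element of the codomain has a preimage under ψ.
Since gcd(28, 121) = 1, 28 is invertible modulo 121. Euclid's algorithm: 121 = 4·28 + 9, 28 = 3·9 + 1; back-substituting gives 1 = 13·28 − 3·121, so 28⁻¹ ≡ 13 (mod 121).
For any y ∈ ℤ/121ℤ, x = 13(y − 28) mod 121 satisfies ψ(x) = 28·13(y − 28) + 28 ≡ y (since 28·13 ≡ 1 mod 121). So every y has a preimage.
So ψ is surjective.
Since ψ is surjective, we find ψ⁻¹(24): we need 28x ≡ 24 − 28 ≡ 117 (mod 121). Using 28⁻¹ = 13: x ≡ 13·117 = 1521 = 12·121 + 69, so x = 69.
Check: ψ(69) = 28·69 + 28 = 1960 = 16·121 + 24 ≡ 24 (mod 121).

69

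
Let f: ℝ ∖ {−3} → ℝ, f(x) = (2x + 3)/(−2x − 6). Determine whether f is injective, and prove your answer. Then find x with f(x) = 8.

Suppose f(x_1) = f(x_2). Cross-multiplying: (2x_1 + 3)(−2x_2 − 6) = (2x_2 + 3)(−2x_1 − 6).
Expanding both sides and cancelling the symmetric terms leaves −6·(x_1 − x_2) = 0. Since −6 ≠ 0, x_1 = x_2. So f is injective.
Solving f(x) = 8: cross-multiplying gives 2x + 3 = 8(−2x − 6), which rearranges to 18x = −51, so x = −17/6.

-17/6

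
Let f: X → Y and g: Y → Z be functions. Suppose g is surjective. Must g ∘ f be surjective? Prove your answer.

not surjective

No. Take X = {1}, Y = Z = {1, 2, 3, 4, 5}, f(1) = 1, and g = identity (surjective).
Then (g ∘ f)(1) = 1, and 5 ∈ Z has no preimage under g ∘ f, so g ∘ f is not surjective.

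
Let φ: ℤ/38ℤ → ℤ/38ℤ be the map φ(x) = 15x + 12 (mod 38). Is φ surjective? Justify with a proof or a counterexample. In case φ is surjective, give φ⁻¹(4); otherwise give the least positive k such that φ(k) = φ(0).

2

Since gcd(15, 38) = 1, 15 is invertible modulo 38. Euclid's algorithm: 38 = 2·15 + 8, 15 = 1·8 + 7, 8 = 1·7 + 1; back-substituting gives 1 = 33·15 − 13·38, so 15⁻¹ ≡ 33 (mod 38).
Then y ↦ 33(y − 12) is a two-sided inverse to φ, so every y ∈ ℤ/38ℤ has a preimage.
So φ is surjective.
Since φ is surjective, we find φ⁻¹(4): we need 15x ≡ 4 − 12 ≡ 30 (mod 38). Using 15⁻¹ = 33: x ≡ 33·30 = 990 = 26·38 + 2, so x = 2.
Check: φ(2) = 15·2 + 12 = 42 = 1·38 + 4 ≡ 4 (mod 38).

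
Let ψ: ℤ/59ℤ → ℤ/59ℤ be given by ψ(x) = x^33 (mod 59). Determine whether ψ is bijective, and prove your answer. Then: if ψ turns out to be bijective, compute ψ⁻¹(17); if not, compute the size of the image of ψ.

Since 59 is prime, the nonzero elements of ℤ/59ℤ form a cyclic group of order 58.
As gcd(33, 58) = 1, raising to the 33rd power is a bijection on this group: if s^33 ≡ t^33 then (st^{−1})^33 = 1, and the only element of order dividing gcd(33, 58) = 1 is 1, so s = t.
With ψ(0) = 0 this makes ψ injective on all of ℤ/59ℤ, hence bijective (finite equal-size domain and codomain). In particular ψ is bijective.
Since ψ is bijective, we find the preimage of 17. The inverse of x ↦ x^33 on (ℤ/59ℤ)^× is x ↦ x^51, because 33·51 = 1683 = 29·58 + 1 ≡ 1 (mod 58) and x^{58} = 1 for x ≠ 0 (Fermat). So ψ⁻¹(17) = 17^51 mod 59.
Repeated squaring mod 59: 17^1 ≡ 17, 17^2 ≡ 17² = 289 ≡ 53, 17^4 ≡ 53² = 2809 ≡ 36, 17^8 ≡ 36² = 1296 ≡ 57, 17^16 ≡ 57² = 3249 ≡ 4, 17^32 ≡ 4² = 16. Since 51 = 32 + 16 + 2 + 1, 17^51 ≡ 16·4·53·17: 16·4 = 64 ≡ 5, then 5·53 = 265 ≡ 29, then 29·17 = 493 ≡ 21. So 17^51 ≡ 21 (mod 59).
Hence ψ⁻¹(17) = 21.

21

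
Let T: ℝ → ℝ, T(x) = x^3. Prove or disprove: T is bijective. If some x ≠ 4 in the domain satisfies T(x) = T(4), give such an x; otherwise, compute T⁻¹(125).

5

On ℝ, x ↦ x^3 is strictly increasing (injective) and for any y ∈ ℝ the 3rd root y^{1/3} lies in ℝ (surjective). So T is bijective.
Since x ↦ x^3 is strictly increasing on ℝ, it is injective there, so no x ≠ 4 in the domain has T(x) = T(4). We therefore compute T⁻¹(125) = 125^{1/3} = 5 (indeed 5^3 = 125).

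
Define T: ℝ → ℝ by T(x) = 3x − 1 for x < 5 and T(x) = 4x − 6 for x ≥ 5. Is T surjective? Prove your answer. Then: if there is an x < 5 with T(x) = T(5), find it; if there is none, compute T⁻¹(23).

Both pieces are strictly increasing (slopes 3 and 4), so each is injective on its own interval.
The left piece maps (−∞, 5) onto (−∞, 14); the right piece maps [5, ∞) onto [14, ∞).
These images together cover ℝ, so T is surjective.
Because the two images are disjoint, no x < 5 has T(x) = T(5), so we compute T⁻¹(23): 23 lies in [14, ∞), so solve 4x − 6 = 23: x = (23 + 6)/4 = 29/4.

29/4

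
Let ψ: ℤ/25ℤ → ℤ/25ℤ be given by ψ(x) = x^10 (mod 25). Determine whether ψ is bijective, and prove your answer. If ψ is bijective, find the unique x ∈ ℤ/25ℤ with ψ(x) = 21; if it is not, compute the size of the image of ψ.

ψ(2): Repeated squaring mod 25: 2^1 ≡ 2, 2^2 ≡ 2² = 4, 2^4 ≡ 4² = 16, 2^8 ≡ 16² = 256 ≡ 6. Since 10 = 8 + 2, 2^10 ≡ 6·4: 6·4 = 24. So 2^10 ≡ 24 (mod 25).
ψ(3): Repeated squaring mod 25: 3^1 ≡ 3, 3^2 ≡ 3² = 9, 3^4 ≡ 9² = 81 ≡ 6, 3^8 ≡ 6² = 36 ≡ 11. Since 10 = 8 + 2, 3^10 ≡ 11·9: 11·9 = 99 ≡ 24. So 3^10 ≡ 24 (mod 25).
So ψ(2) = ψ(3) = 24 while 2 ≠ 3, therefore ψ is not injective, hence not bijective.
Since ψ is not bijective, we determine |image(ψ)|. Computing x^10 mod 25 for each x (by repeated squaring, reducing mod 25 at every step), the values ψ(0), ψ(1), …, ψ(24) are: 0, 1, 24, 24, 1, 0, 1, 24, 24, 1, 0, 1, 24, 24, 1, 0, 1, 24, 24, 1, 0, 1, 24, 24, 1.
The distinct values are {0, 1, 24}; there are 3 of them.

3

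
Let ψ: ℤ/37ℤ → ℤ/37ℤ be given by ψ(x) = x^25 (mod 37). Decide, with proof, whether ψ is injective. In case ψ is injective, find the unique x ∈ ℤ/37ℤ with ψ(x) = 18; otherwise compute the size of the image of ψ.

32

Since 37 is prime, the nonzero elements of ℤ/37ℤ form a cyclic group of order 36.
As gcd(25, 36) = 1, raising to the 25th power is a bijection on this group: if u^25 ≡ v^25 then (uv^{−1})^25 = 1, and the only element of order dividing gcd(25, 36) = 1 is 1, so u = v.
With ψ(0) = 0 this makes ψ injective on all of ℤ/37ℤ, hence bijective (finite equal-size domain and codomain). In particular ψ is injective.
Since ψ is injective, we find the preimage of 18. The inverse of x ↦ x^25 on (ℤ/37ℤ)^× is x ↦ x^13, because 25·13 = 325 = 9·36 + 1 ≡ 1 (mod 36) and x^{36} = 1 for x ≠ 0 (Fermat). So ψ⁻¹(18) = 18^13 mod 37.
Repeated squaring mod 37: 18^1 ≡ 18, 18^2 ≡ 18² = 324 ≡ 28, 18^4 ≡ 28² = 784 ≡ 7, 18^8 ≡ 7² = 49 ≡ 12. Since 13 = 8 + 4 + 1, 18^13 ≡ 12·7·18: 12·7 = 84 ≡ 10, then 10·18 = 180 ≡ 32. So 18^13 ≡ 32 (mod 37).
Hence ψ⁻¹(18) = 32.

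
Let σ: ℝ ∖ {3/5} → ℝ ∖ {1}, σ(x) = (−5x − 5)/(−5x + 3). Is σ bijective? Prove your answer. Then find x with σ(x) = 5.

Suppose σ(s) = σ(t). Cross-multiplying: (−5s − 5)(−5t + 3) = (−5t − 5)(−5s + 3).
Expanding both sides and cancelling the symmetric terms leaves −40·(s − t) = 0. Since −40 ≠ 0, s = t. Hence σ is injective.
For any y ≠ 1, solving y(−5x + 3) = −5x − 5 for x gives a well-defined x ≠ 3/5. So σ is surjective.
So σ is bijective.
Solving σ(x) = 5: cross-multiplying gives −5x − 5 = 5(−5x + 3), which rearranges to 20x = 20, so x = 1.

1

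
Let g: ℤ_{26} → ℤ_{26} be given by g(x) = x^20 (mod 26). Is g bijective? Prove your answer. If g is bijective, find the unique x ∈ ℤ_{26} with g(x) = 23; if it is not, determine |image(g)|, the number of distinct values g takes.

8

g(1) = 1^20 = 1.
g(5): Repeated squaring mod 26: 5^1 ≡ 5, 5^2 ≡ 5² = 25, 5^4 ≡ 25² = 625 ≡ 1, 5^8 ≡ 1² = 1, 5^16 ≡ 1² = 1. Since 20 = 16 + 4, 5^20 ≡ 1·1: 1·1 = 1. So 5^20 ≡ 1 (mod 26).
So g(1) = g(5) = 1 while 1 ≠ 5, so g is not injective, hence not bijective.
Since g is not bijective, we determine |image(g)|. Computing x^20 mod 26 for each x (by repeated squaring, reducing mod 26 at every step), the values g(0), g(1), …, g(25) are: 0, 1, 22, 9, 16, 1, 16, 3, 14, 3, 22, 9, 14, 13, 14, 9, 22, 3, 14, 3, 16, 1, 16, 9, 22, 1.
The distinct values are {0, 1, 3, 9, 13, 14, 16, 22}; there are 8 of them.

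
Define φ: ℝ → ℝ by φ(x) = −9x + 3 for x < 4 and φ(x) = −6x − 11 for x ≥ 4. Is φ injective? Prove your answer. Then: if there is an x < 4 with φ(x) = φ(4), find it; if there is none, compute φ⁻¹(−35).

4

Both pieces are strictly decreasing (slopes −9 and −6), so each is injective on its own interval.
The left piece maps (−∞, 4) onto (−33, ∞); the right piece maps [4, ∞) onto (−∞, −35].
These images are disjoint, so no value is attained by both pieces. Hence φ is injective.
Because the two images are disjoint, no x < 4 has φ(x) = φ(4), so we compute φ⁻¹(−35): −35 lies in (−∞, −35], so solve −6x − 11 = −35: x = (−35 + 11)/(−6) = 4.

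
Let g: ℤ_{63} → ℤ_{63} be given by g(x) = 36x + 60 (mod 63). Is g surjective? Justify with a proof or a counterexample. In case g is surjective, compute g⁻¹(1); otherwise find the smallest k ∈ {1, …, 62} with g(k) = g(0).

Since gcd(36, 63) = 9, we have 36x ≡ 0 (mod 9) for all x, so g(x) ≡ 6 (mod 9).
But 0 ≢ 6 (mod 9), so 0 ∈ ℤ_{63} has no preimage. Thus g is not surjective.
Since g is not surjective, we find the least positive k with g(k) = g(0): this means 36k ≡ 0 (mod 63), i.e. 63 ∣ 36k. Since gcd(36, 63) = 9, dividing through by 9 this holds exactly when 7 ∣ 4k, and as gcd(4, 7) = 1, exactly when 7 ∣ k.
The smallest positive such k is 7.

7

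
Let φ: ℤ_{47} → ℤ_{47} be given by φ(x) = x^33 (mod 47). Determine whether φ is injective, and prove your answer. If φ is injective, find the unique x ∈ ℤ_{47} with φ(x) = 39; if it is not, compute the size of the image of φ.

35

Since 47 is prime, the nonzero elements of ℤ_{47} form a cyclic group of order 46.
As gcd(33, 46) = 1, raising to the 33rd power is a bijection on this group: if s^33 ≡ t^33 then (st^{−1})^33 = 1, and the only element of order dividing gcd(33, 46) = 1 is 1, so s = t.
With φ(0) = 0 this makes φ injective on all of ℤ_{47}, hence bijective (finite equal-size domain and codomain). In particular φ is injective.
Since φ is injective, we find the preimage of 39. The inverse of x ↦ x^33 on (ℤ_{47})^× is x ↦ x^7, because 33·7 = 231 = 5·46 + 1 ≡ 1 (mod 46) and x^{46} = 1 for x ≠ 0 (Fermat). So φ⁻¹(39) = 39^7 mod 47.
Repeated squaring mod 47: 39^1 ≡ 39, 39^2 ≡ 39² = 1521 ≡ 17, 39^4 ≡ 17² = 289 ≡ 7. Since 7 = 4 + 2 + 1, 39^7 ≡ 7·17·39: 7·17 = 119 ≡ 25, then 25·39 = 975 ≡ 35. So 39^7 ≡ 35 (mod 47).
Hence φ⁻¹(39) = 35.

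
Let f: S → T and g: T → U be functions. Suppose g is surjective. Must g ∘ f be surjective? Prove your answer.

No. Take S = {0}, T = U = {0, 1}, f(0) = 0, and g = identity (surjective).
Then (g ∘ f)(0) = 0, and 1 ∈ U has no preimage under g ∘ f, so g ∘ f is not surjective.

not surjective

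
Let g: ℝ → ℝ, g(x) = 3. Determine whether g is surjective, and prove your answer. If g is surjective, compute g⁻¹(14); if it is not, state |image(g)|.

Recall: surjectivity means every element of the codomain has a preimage under g.
g(x) = 3 for all x, so 4 has no preimage and g is not surjective.
Since g is not surjective, we state |image(g)|: the image of g is {3}, which has 1 element.

1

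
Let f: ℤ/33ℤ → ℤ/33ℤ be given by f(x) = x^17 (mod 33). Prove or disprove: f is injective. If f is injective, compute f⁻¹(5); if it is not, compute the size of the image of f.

Computing x^17 mod 33 for each x (by repeated squaring, reducing mod 33 at every step), the values f(0), f(1), …, f(32) are: 0, 1, 29, 9, 16, 14, 30, 28, 2, 15, 10, 11, 12, 7, 20, 27, 25, 8, 6, 13, 26, 21, 22, 23, 18, 31, 5, 3, 19, 17, 24, 4, 32.
Every element of ℤ/33ℤ appears exactly once in this list, so f is a bijection, and in particular injective.
Since f is injective, we read off the preimage of 5 from the same table: f(26) = 5, so f⁻¹(5) = 26.

26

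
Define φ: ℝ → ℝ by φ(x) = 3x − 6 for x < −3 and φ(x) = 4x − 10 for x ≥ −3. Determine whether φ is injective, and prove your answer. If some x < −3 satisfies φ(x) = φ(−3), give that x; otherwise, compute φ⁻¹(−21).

Both pieces are strictly increasing (slopes 3 and 4), so each is injective on its own interval.
The left piece maps (−∞, −3) onto (−∞, −15); the right piece maps [−3, ∞) onto [−22, ∞).
These images overlap. In particular φ(−3) = −22 (right piece), and solving 3x − 6 = −22 on the left piece gives x = −16/3 < −3.
So φ(−16/3) = φ(−3) with −16/3 ≠ −3, and φ is not injective. This x = −16/3 is the requested value below −3.

-16/3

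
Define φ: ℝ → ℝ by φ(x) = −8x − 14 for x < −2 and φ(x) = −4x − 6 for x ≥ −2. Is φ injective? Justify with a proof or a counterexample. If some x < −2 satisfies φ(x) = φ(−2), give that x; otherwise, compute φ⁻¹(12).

-13/4

Both pieces are strictly decreasing (slopes −8 and −4), so each is injective on its own interval.
The left piece maps (−∞, −2) onto (2, ∞); the right piece maps [−2, ∞) onto (−∞, 2].
These images are disjoint, so no value is attained by both pieces. Therefore φ is injective.
Because the two images are disjoint, no x < −2 has φ(x) = φ(−2), so we compute φ⁻¹(12): 12 lies in (2, ∞), so solve −8x − 14 = 12: x = (12 + 14)/(−8) = −13/4.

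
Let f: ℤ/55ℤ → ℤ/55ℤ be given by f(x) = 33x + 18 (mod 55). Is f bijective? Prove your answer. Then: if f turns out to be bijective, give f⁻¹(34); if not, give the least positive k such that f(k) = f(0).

Recall: f is injective when f(s) = f(t) forces s = t.
We have gcd(33, 55) = 11 > 1. Taking s = 0 and t = 5: f(0) = 18 and f(5) = 33·5 + 18 = 183 ≡ 18 (mod 55).
So f(0) = f(5) while 0 ≠ 5, so f is not injective, hence not bijective.
Since f is not bijective, we find the least positive k with f(k) = f(0): this means 33k ≡ 0 (mod 55), i.e. 55 ∣ 33k. Since gcd(33, 55) = 11, dividing through by 11 this holds exactly when 5 ∣ 3k, and as gcd(3, 5) = 1, exactly when 5 ∣ k.
The smallest positive such k is 5.

5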